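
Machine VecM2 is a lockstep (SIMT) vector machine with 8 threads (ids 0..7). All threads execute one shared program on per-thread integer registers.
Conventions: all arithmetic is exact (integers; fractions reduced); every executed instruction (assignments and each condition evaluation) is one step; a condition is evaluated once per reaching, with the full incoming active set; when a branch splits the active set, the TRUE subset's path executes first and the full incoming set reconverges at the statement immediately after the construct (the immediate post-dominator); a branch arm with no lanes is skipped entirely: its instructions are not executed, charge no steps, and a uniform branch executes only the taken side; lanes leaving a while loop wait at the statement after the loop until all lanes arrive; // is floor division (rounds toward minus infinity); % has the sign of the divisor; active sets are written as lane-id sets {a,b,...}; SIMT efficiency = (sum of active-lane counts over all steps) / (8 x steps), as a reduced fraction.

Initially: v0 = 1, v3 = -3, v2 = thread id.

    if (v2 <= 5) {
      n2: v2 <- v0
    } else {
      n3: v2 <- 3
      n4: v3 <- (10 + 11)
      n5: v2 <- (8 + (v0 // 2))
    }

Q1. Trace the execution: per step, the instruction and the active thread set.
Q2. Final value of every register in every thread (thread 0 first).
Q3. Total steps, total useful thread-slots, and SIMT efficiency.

step 0: eval (v2 <= 5)               {0,1,2,3,4,5,6,7}
step 1: v2 <- v0                     {0,1,2,3,4,5}
step 2: v2 <- 3                      {6,7}
step 3: v3 <- (10 + 11)              {6,7}
step 4: v2 <- (8 + (v0 // 2))        {6,7}

Answer: 5 steps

v0: 1,1,1,1,1,1,1,1
v3: -3,-3,-3,-3,-3,-3,21,21
v2: 1,1,1,1,1,1,8,8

steps = 5; useful = 20; efficiency = 20/40 = 1/2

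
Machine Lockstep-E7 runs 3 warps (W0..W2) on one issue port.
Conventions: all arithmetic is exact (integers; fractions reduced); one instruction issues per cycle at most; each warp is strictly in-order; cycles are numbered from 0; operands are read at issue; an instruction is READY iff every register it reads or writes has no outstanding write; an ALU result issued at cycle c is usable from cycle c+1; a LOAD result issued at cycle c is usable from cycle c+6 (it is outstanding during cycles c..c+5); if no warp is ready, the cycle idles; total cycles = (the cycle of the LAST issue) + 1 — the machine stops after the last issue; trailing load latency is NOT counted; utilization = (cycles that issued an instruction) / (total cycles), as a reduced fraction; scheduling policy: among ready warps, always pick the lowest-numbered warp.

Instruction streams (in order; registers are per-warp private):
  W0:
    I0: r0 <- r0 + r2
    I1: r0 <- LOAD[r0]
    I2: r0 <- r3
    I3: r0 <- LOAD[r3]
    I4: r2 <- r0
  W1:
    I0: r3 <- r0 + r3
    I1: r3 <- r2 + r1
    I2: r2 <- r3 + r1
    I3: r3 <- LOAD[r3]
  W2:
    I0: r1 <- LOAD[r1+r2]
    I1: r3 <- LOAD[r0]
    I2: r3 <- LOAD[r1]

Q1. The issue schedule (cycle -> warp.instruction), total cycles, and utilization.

cycle 0: W0.I0
cycle 1: W0.I1
cycle 2: W1.I0
cycle 3: W1.I1
cycle 4: W1.I2
cycle 5: W1.I3
cycle 6: W2.I0
cycle 7: W0.I2
cycle 8: W0.I3
cycle 9: W2.I1
cycle 10: idle
cycle 11: idle
cycle 12: idle
cycle 13: idle
cycle 14: W0.I4
cycle 15: W2.I2

Answer: 16 cycles, utilization 3/4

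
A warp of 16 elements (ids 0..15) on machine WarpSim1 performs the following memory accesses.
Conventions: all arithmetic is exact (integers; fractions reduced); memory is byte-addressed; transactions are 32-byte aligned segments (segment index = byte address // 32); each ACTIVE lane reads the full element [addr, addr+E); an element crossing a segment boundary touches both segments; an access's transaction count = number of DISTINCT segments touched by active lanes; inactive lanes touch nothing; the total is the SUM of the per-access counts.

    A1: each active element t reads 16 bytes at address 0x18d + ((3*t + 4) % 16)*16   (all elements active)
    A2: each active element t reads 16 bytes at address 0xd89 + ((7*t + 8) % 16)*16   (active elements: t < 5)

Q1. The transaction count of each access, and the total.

A1: 9 transactions
A2: 6 transactions

Answer: 9,6; total 15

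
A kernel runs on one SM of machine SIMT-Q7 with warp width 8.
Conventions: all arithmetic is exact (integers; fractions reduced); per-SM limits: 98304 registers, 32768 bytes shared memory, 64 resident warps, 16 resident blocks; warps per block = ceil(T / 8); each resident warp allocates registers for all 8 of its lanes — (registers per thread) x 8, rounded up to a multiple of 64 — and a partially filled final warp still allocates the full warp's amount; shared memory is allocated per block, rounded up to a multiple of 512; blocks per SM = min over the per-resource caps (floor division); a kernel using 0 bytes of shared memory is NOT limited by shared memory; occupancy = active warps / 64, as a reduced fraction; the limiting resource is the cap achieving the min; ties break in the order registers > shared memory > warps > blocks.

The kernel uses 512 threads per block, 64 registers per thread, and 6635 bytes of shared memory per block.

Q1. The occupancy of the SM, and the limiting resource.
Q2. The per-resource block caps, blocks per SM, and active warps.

Answer: occupancy 1, limited by warps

registers: 3 blocks
shared memory: 4 blocks
warps: 1 block
blocks: 16 blocks

Answer: 1 block, 64 active warps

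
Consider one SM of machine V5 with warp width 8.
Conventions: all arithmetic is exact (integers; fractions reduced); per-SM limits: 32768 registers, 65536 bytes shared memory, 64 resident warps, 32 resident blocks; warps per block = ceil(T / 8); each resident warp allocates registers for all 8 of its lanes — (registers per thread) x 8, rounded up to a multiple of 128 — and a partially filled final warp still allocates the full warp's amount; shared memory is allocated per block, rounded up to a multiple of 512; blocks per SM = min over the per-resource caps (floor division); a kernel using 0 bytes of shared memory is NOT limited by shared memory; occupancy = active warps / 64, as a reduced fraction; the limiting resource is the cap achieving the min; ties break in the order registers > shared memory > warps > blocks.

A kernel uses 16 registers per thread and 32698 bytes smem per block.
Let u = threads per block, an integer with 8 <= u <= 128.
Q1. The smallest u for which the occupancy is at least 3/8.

Answer: u = 89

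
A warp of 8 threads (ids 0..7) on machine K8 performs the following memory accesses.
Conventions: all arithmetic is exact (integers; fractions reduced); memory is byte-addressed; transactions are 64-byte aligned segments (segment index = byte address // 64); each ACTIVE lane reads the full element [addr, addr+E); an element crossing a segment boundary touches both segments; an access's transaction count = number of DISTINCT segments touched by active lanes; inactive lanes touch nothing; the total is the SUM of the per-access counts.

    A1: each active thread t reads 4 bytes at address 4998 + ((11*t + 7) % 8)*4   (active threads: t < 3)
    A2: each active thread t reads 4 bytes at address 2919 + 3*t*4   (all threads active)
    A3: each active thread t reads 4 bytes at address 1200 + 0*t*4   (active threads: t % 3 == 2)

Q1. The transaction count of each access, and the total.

A1: 1 transaction
A2: 2 transactions
A3: 1 transaction

Answer: 1,2,1; total 4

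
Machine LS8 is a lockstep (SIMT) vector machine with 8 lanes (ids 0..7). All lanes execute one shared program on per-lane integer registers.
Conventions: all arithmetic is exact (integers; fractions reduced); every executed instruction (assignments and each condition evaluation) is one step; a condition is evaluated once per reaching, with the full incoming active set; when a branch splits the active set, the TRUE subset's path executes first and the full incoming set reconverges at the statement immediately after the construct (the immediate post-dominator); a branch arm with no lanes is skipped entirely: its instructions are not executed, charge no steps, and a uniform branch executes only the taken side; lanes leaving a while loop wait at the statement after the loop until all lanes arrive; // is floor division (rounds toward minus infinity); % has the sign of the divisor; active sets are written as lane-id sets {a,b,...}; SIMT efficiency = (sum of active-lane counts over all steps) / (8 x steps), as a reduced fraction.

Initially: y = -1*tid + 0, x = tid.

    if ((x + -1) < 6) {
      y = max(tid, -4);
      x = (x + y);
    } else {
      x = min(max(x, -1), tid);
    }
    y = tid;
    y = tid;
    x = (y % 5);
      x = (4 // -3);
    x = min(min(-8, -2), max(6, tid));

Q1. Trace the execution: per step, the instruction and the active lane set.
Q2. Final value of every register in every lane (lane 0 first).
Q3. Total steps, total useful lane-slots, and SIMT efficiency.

step 0: eval ((x + -1) < 6)          {0,1,2,3,4,5,6,7}
step 1: y <- max(tid, -4)            {0,1,2,3,4,5,6}
step 2: x <- (x + y)                 {0,1,2,3,4,5,6}
step 3: x <- min(max(x, -1), tid)    {7}
step 4: y <- tid                     {0,1,2,3,4,5,6,7}
step 5: y <- tid                     {0,1,2,3,4,5,6,7}
step 6: x <- (y % 5)                 {0,1,2,3,4,5,6,7}
step 7: x <- (4 // -3)               {0,1,2,3,4,5,6,7}
step 8: x <- min(min(-8, -2), max(6, tid)) {0,1,2,3,4,5,6,7}

Answer: 9 steps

y: 0,1,2,3,4,5,6,7
x: -8,-8,-8,-8,-8,-8,-8,-8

steps = 9; useful = 63; efficiency = 63/72 = 7/8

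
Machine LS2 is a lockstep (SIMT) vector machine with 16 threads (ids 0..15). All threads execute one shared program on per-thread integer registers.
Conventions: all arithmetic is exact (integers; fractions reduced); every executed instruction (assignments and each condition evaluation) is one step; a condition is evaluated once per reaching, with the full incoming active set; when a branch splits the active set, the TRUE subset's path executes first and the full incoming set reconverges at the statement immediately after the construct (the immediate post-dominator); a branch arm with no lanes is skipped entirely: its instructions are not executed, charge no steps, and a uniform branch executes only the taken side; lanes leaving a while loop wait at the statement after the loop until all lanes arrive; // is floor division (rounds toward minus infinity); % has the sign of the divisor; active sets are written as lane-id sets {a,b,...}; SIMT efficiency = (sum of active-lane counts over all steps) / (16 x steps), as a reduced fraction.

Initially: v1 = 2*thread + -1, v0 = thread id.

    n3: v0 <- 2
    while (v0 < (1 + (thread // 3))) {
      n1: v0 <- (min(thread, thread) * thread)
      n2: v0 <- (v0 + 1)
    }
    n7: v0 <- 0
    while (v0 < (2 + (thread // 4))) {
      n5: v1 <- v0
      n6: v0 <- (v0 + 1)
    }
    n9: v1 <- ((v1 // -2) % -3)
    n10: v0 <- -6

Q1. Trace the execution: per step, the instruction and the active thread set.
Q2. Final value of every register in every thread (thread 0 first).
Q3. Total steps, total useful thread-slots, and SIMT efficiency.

step 0: v0 <- 2                      {0,1,2,3,4,5,6,7,8,9,10,11,12,13,14,15}
step 1: eval (v0 < (1 + (thread // 3))) {0,1,2,3,4,5,6,7,8,9,10,11,12,13,14,15}
step 2: v0 <- (min(thread, thread) * thread) {6,7,8,9,10,11,12,13,14,15}
step 3: v0 <- (v0 + 1)               {6,7,8,9,10,11,12,13,14,15}
step 4: eval (v0 < (1 + (thread // 3))) {6,7,8,9,10,11,12,13,14,15}
step 5: v0 <- 0                      {0,1,2,3,4,5,6,7,8,9,10,11,12,13,14,15}
step 6: eval (v0 < (2 + (thread // 4))) {0,1,2,3,4,5,6,7,8,9,10,11,12,13,14,15}
step 7: v1 <- v0                     {0,1,2,3,4,5,6,7,8,9,10,11,12,13,14,15}
step 8: v0 <- (v0 + 1)               {0,1,2,3,4,5,6,7,8,9,10,11,12,13,14,15}
step 9: eval (v0 < (2 + (thread // 4))) {0,1,2,3,4,5,6,7,8,9,10,11,12,13,14,15}
step 10: v1 <- v0                     {0,1,2,3,4,5,6,7,8,9,10,11,12,13,14,15}
step 11: v0 <- (v0 + 1)               {0,1,2,3,4,5,6,7,8,9,10,11,12,13,14,15}
step 12: eval (v0 < (2 + (thread // 4))) {0,1,2,3,4,5,6,7,8,9,10,11,12,13,14,15}
step 13: v1 <- v0                     {4,5,6,7,8,9,10,11,12,13,14,15}
step 14: v0 <- (v0 + 1)               {4,5,6,7,8,9,10,11,12,13,14,15}
step 15: eval (v0 < (2 + (thread // 4))) {4,5,6,7,8,9,10,11,12,13,14,15}
step 16: v1 <- v0                     {8,9,10,11,12,13,14,15}
step 17: v0 <- (v0 + 1)               {8,9,10,11,12,13,14,15}
step 18: eval (v0 < (2 + (thread // 4))) {8,9,10,11,12,13,14,15}
step 19: v1 <- v0                     {12,13,14,15}
step 20: v0 <- (v0 + 1)               {12,13,14,15}
step 21: eval (v0 < (2 + (thread // 4))) {12,13,14,15}
step 22: v1 <- ((v1 // -2) % -3)      {0,1,2,3,4,5,6,7,8,9,10,11,12,13,14,15}
step 23: v0 <- -6                     {0,1,2,3,4,5,6,7,8,9,10,11,12,13,14,15}

Answer: 24 steps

v1: -1,-1,-1,-1,-1,-1,-1,-1,-2,-2,-2,-2,-2,-2,-2,-2
v0: -6,-6,-6,-6,-6,-6,-6,-6,-6,-6,-6,-6,-6,-6,-6,-6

steps = 24; useful = 294; efficiency = 294/384 = 49/64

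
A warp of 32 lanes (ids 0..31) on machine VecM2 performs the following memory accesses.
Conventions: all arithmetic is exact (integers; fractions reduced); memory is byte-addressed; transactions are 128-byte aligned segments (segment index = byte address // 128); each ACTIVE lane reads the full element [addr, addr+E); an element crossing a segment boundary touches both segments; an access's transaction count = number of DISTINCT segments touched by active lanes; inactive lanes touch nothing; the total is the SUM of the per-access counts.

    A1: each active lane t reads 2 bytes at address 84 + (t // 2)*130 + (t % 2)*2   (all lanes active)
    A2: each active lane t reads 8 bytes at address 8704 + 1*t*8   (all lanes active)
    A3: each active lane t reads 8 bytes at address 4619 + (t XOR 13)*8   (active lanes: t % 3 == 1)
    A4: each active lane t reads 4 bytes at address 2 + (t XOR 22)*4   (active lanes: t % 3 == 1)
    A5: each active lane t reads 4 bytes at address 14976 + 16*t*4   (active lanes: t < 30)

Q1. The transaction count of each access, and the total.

A1: 16 transactions
A2: 2 transactions
A3: 3 transactions
A4: 1 transaction
A5: 15 transactions

Answer: 16,2,3,1,15; total 37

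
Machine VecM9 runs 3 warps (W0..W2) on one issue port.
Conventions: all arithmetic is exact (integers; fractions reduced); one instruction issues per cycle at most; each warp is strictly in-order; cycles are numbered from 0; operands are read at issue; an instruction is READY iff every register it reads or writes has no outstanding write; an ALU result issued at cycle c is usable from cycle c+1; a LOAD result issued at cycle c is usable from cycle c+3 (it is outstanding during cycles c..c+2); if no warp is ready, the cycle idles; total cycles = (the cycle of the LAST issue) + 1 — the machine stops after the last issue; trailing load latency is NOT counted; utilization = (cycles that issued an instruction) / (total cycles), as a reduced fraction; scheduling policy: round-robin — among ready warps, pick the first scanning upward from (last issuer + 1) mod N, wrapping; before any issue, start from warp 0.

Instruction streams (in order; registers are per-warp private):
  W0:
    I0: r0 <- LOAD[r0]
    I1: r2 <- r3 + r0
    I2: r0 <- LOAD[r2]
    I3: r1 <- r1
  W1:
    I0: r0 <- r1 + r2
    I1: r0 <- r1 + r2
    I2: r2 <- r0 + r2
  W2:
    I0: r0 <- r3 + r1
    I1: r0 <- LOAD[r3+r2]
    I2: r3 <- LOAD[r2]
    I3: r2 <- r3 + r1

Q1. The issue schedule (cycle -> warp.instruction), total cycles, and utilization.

cycle 0: W0.I0
cycle 1: W1.I0
cycle 2: W2.I0
cycle 3: W0.I1
cycle 4: W1.I1
cycle 5: W2.I1
cycle 6: W0.I2
cycle 7: W1.I2
cycle 8: W2.I2
cycle 9: W0.I3
cycle 10: idle
cycle 11: W2.I3

Answer: 12 cycles, utilization 11/12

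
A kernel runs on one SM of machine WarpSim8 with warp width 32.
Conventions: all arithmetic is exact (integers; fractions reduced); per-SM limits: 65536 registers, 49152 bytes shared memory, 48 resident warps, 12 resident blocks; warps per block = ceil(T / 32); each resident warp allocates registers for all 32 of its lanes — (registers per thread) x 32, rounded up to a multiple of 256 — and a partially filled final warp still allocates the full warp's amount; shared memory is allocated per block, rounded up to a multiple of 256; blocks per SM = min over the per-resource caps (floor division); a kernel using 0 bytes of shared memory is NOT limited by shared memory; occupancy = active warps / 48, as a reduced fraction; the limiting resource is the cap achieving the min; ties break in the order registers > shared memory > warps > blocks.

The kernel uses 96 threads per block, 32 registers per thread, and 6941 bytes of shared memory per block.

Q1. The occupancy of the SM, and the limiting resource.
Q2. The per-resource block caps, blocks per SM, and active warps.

Answer: occupancy 3/8, limited by shared memory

registers: 21 blocks
shared memory: 6 blocks
warps: 16 blocks
blocks: 12 blocks

Answer: 6 blocks, 18 active warps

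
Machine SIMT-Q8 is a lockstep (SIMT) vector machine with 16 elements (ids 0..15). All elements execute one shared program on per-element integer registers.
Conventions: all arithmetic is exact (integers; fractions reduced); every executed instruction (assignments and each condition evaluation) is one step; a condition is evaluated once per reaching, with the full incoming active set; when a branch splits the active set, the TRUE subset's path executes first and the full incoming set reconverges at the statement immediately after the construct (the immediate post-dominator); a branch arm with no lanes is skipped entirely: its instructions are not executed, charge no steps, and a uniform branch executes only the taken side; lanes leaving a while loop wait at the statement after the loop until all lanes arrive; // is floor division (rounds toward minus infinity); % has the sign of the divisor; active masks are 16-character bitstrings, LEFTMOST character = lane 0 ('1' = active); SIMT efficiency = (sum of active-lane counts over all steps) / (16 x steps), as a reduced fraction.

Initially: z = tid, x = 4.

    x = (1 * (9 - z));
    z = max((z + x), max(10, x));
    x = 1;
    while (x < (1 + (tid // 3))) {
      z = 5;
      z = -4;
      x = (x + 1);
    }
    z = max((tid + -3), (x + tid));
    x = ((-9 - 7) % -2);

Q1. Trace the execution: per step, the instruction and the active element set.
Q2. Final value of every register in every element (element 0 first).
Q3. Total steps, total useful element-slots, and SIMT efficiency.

step 0: x <- (1 * (9 - z))           1111111111111111
step 1: z <- max((z + x), max(10, x)) 1111111111111111
step 2: x <- 1                       1111111111111111
step 3: eval (x < (1 + (tid // 3)))  1111111111111111
step 4: z <- 5                       0001111111111111
step 5: z <- -4                      0001111111111111
step 6: x <- (x + 1)                 0001111111111111
step 7: eval (x < (1 + (tid // 3)))  0001111111111111
step 8: z <- 5                       0000001111111111
step 9: z <- -4                      0000001111111111
step 10: x <- (x + 1)                 0000001111111111
step 11: eval (x < (1 + (tid // 3)))  0000001111111111
step 12: z <- 5                       0000000001111111
step 13: z <- -4                      0000000001111111
step 14: x <- (x + 1)                 0000000001111111
step 15: eval (x < (1 + (tid // 3)))  0000000001111111
step 16: z <- 5                       0000000000001111
step 17: z <- -4                      0000000000001111
step 18: x <- (x + 1)                 0000000000001111
step 19: eval (x < (1 + (tid // 3)))  0000000000001111
step 20: z <- 5                       0000000000000001
step 21: z <- -4                      0000000000000001
step 22: x <- (x + 1)                 0000000000000001
step 23: eval (x < (1 + (tid // 3)))  0000000000000001
step 24: z <- max((tid + -3), (x + tid)) 1111111111111111
step 25: x <- ((-9 - 7) % -2)         1111111111111111

Answer: 26 steps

z: 1,2,3,5,6,7,9,10,11,13,14,15,17,18,19,21
x: 0,0,0,0,0,0,0,0,0,0,0,0,0,0,0,0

steps = 26; useful = 236; efficiency = 236/416 = 59/104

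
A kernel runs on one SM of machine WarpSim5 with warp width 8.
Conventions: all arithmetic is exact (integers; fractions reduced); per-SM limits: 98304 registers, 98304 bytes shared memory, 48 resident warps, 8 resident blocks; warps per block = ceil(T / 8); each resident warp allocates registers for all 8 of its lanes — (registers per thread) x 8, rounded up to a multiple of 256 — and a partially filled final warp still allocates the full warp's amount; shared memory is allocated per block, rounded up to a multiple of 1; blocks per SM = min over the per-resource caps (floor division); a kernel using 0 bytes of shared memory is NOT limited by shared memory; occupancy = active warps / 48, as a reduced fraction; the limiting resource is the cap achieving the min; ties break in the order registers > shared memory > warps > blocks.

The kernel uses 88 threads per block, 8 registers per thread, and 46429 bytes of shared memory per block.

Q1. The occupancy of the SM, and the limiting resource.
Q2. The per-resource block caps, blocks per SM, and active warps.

Answer: occupancy 11/24, limited by shared memory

registers: 34 blocks
shared memory: 2 blocks
warps: 4 blocks
blocks: 8 blocks

Answer: 2 blocks, 22 active warps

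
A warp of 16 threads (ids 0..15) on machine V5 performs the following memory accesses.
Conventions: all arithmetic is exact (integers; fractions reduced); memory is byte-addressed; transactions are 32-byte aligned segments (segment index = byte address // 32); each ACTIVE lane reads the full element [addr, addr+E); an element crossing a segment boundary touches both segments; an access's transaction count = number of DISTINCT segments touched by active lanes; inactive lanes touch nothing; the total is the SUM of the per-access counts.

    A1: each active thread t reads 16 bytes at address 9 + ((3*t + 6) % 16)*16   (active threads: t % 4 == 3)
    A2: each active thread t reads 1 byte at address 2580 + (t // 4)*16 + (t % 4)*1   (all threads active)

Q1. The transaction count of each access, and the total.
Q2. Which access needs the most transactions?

A1: 8 transactions
A2: 3 transactions

Answer: 8,3; total 11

Answer: A1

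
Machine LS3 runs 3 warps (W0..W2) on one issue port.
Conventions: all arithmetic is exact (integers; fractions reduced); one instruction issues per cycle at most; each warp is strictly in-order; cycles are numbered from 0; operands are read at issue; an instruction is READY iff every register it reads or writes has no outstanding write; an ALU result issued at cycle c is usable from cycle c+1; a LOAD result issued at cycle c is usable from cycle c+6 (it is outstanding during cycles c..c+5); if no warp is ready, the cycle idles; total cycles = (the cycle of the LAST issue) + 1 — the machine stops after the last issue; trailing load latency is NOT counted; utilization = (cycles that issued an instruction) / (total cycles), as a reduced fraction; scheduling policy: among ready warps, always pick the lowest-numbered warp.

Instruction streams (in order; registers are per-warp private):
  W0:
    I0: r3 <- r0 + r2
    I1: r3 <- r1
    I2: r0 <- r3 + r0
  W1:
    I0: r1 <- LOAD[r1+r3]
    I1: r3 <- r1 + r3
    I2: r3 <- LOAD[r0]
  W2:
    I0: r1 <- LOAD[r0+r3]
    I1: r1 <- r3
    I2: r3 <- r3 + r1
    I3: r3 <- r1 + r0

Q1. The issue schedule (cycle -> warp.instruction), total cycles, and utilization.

cycle 0: W0.I0
cycle 1: W0.I1
cycle 2: W0.I2
cycle 3: W1.I0
cycle 4: W2.I0
cycle 5: idle
cycle 6: idle
cycle 7: idle
cycle 8: idle
cycle 9: W1.I1
cycle 10: W1.I2
cycle 11: W2.I1
cycle 12: W2.I2
cycle 13: W2.I3

Answer: 14 cycles, utilization 5/7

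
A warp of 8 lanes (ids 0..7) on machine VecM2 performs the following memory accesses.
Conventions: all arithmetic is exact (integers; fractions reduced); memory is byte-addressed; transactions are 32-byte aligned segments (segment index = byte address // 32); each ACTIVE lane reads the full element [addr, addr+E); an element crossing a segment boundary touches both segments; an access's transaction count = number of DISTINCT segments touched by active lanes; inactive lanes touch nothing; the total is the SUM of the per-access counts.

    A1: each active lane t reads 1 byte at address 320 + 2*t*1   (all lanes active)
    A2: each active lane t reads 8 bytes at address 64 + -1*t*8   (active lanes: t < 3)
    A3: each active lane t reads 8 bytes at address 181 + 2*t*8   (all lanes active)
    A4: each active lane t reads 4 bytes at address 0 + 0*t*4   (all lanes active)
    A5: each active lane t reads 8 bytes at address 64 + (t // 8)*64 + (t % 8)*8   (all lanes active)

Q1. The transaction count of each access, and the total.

A1: 1 transaction
A2: 2 transactions
A3: 5 transactions
A4: 1 transaction
A5: 2 transactions

Answer: 1,2,5,1,2; total 11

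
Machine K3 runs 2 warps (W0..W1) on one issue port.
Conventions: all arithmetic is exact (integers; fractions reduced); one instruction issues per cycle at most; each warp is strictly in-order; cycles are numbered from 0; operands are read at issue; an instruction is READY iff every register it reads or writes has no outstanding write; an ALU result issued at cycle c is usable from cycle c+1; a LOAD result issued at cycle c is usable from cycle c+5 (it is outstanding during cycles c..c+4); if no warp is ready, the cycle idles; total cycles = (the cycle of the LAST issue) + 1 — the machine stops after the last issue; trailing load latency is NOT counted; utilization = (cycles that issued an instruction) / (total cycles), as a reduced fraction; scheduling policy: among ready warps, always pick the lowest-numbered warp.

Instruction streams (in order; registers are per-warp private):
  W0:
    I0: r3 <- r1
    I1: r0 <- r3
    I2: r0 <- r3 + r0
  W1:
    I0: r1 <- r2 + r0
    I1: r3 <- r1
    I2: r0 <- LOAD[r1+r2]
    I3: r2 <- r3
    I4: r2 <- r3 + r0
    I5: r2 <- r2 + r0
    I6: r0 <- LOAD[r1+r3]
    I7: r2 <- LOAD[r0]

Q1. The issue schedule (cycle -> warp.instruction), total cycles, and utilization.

cycle 0: W0.I0
cycle 1: W0.I1
cycle 2: W0.I2
cycle 3: W1.I0
cycle 4: W1.I1
cycle 5: W1.I2
cycle 6: W1.I3
cycle 7: idle
cycle 8: idle
cycle 9: idle
cycle 10: W1.I4
cycle 11: W1.I5
cycle 12: W1.I6
cycle 13: idle
cycle 14: idle
cycle 15: idle
cycle 16: idle
cycle 17: W1.I7

Answer: 18 cycles, utilization 11/18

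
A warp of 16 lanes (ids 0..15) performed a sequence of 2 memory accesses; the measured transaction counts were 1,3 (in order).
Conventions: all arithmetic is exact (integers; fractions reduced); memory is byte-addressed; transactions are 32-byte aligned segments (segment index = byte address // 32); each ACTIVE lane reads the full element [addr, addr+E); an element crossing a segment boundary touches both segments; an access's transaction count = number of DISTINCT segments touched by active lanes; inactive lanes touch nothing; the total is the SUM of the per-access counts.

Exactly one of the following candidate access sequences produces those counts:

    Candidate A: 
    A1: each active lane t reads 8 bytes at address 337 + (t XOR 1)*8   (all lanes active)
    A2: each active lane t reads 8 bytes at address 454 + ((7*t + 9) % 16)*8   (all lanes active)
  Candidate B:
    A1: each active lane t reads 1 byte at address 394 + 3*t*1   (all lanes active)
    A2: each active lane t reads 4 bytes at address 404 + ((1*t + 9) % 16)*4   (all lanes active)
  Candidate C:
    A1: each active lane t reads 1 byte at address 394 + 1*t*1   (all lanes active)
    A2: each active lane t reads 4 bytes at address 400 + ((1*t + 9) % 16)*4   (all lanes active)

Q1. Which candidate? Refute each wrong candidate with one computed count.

A: A1 gives 5 transactions, not 1
B: A1 gives 2 transactions, not 1
C: all counts match (1,3)

Answer: C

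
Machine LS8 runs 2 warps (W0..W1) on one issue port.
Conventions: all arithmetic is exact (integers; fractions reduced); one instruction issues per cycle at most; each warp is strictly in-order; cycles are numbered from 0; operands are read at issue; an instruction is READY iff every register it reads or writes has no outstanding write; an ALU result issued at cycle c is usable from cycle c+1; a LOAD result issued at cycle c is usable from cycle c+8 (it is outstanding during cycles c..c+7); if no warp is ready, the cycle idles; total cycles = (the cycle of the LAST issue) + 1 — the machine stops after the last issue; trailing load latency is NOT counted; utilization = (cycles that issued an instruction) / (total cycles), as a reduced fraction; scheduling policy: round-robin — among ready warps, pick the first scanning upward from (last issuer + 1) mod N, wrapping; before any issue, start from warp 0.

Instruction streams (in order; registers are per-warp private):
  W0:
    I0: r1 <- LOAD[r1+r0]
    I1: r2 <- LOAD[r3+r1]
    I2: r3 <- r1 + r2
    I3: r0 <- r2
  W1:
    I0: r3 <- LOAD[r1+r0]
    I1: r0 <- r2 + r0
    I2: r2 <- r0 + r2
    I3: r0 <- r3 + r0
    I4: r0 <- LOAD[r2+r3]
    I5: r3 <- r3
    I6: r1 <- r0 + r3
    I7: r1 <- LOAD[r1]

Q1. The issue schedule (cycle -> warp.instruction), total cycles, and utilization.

cycle 0: W0.I0
cycle 1: W1.I0
cycle 2: W1.I1
cycle 3: W1.I2
cycle 4: idle
cycle 5: idle
cycle 6: idle
cycle 7: idle
cycle 8: W0.I1
cycle 9: W1.I3
cycle 10: W1.I4
cycle 11: W1.I5
cycle 12: idle
cycle 13: idle
cycle 14: idle
cycle 15: idle
cycle 16: W0.I2
cycle 17: W0.I3
cycle 18: W1.I6
cycle 19: W1.I7

Answer: 20 cycles, utilization 3/5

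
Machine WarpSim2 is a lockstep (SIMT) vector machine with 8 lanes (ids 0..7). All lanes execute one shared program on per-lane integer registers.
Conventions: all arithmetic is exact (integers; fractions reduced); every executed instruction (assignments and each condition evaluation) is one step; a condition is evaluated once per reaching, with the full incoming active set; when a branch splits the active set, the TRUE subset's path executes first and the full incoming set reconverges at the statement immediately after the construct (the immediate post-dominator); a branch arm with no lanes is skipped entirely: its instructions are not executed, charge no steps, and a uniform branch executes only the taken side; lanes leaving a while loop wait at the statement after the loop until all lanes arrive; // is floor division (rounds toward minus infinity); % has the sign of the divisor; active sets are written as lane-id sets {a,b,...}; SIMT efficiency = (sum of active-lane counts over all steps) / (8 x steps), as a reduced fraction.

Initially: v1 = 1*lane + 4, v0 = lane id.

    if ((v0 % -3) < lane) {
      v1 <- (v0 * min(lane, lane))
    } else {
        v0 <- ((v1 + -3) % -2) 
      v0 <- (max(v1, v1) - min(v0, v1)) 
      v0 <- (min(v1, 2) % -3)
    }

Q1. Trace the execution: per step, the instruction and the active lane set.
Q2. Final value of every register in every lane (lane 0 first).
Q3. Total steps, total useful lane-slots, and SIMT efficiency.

step 0: eval ((v0 % -3) < lane)      {0,1,2,3,4,5,6,7}
step 1: v1 <- (v0 * min(lane, lane)) {1,2,3,4,5,6,7}
step 2: v0 <- ((v1 + -3) % -2)       {0}
step 3: v0 <- (max(v1, v1) - min(v0, v1)) {0}
step 4: v0 <- (min(v1, 2) % -3)      {0}

Answer: 5 steps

v1: 4,1,4,9,16,25,36,49
v0: -1,1,2,3,4,5,6,7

steps = 5; useful = 18; efficiency = 18/40 = 9/20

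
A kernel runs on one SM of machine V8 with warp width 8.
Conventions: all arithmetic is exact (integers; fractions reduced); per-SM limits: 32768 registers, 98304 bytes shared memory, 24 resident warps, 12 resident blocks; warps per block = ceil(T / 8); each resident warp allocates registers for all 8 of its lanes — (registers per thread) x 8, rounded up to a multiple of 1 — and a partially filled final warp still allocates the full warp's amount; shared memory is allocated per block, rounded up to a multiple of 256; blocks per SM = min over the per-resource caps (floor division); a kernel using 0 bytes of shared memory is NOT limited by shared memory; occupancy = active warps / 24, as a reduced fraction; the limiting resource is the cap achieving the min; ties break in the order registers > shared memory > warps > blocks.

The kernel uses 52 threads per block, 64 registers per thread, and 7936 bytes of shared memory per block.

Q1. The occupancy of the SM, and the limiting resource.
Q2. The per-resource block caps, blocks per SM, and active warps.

Answer: occupancy 7/8, limited by warps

registers: 9 blocks
shared memory: 12 blocks
warps: 3 blocks
blocks: 12 blocks

Answer: 3 blocks, 21 active warps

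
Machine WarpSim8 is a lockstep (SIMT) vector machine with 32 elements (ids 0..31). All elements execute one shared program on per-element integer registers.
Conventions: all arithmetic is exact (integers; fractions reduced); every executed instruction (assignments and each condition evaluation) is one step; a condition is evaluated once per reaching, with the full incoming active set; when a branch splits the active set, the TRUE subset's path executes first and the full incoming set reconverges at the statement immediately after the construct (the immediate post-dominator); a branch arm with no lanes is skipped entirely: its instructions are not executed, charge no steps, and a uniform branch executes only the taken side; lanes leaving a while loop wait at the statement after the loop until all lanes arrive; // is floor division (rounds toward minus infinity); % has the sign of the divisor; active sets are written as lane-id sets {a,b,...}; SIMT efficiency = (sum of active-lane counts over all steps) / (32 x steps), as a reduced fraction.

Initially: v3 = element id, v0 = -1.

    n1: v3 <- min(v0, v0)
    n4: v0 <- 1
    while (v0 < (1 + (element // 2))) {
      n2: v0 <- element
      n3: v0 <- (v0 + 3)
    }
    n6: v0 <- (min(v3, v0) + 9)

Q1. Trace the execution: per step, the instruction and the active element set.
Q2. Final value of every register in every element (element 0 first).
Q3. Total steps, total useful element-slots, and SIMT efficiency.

step 0: v3 <- min(v0, v0)            {0,1,2,3,4,5,6,7,8,9,10,11,12,13,14,15,16,17,18,19,20,21,22,23,24,25,26,27,28,29,30,31}
step 1: v0 <- 1                      {0,1,2,3,4,5,6,7,8,9,10,11,12,13,14,15,16,17,18,19,20,21,22,23,24,25,26,27,28,29,30,31}
step 2: eval (v0 < (1 + (element // 2))) {0,1,2,3,4,5,6,7,8,9,10,11,12,13,14,15,16,17,18,19,20,21,22,23,24,25,26,27,28,29,30,31}
step 3: v0 <- element                {2,3,4,5,6,7,8,9,10,11,12,13,14,15,16,17,18,19,20,21,22,23,24,25,26,27,28,29,30,31}
step 4: v0 <- (v0 + 3)               {2,3,4,5,6,7,8,9,10,11,12,13,14,15,16,17,18,19,20,21,22,23,24,25,26,27,28,29,30,31}
step 5: eval (v0 < (1 + (element // 2))) {2,3,4,5,6,7,8,9,10,11,12,13,14,15,16,17,18,19,20,21,22,23,24,25,26,27,28,29,30,31}
step 6: v0 <- (min(v3, v0) + 9)      {0,1,2,3,4,5,6,7,8,9,10,11,12,13,14,15,16,17,18,19,20,21,22,23,24,25,26,27,28,29,30,31}

Answer: 7 steps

v3: -1,-1,-1,-1,-1,-1,-1,-1,-1,-1,-1,-1,-1,-1,-1,-1,-1,-1,-1,-1,-1,-1,-1,-1,-1,-1,-1,-1,-1,-1,-1,-1
v0: 8,8,8,8,8,8,8,8,8,8,8,8,8,8,8,8,8,8,8,8,8,8,8,8,8,8,8,8,8,8,8,8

steps = 7; useful = 218; efficiency = 218/224 = 109/112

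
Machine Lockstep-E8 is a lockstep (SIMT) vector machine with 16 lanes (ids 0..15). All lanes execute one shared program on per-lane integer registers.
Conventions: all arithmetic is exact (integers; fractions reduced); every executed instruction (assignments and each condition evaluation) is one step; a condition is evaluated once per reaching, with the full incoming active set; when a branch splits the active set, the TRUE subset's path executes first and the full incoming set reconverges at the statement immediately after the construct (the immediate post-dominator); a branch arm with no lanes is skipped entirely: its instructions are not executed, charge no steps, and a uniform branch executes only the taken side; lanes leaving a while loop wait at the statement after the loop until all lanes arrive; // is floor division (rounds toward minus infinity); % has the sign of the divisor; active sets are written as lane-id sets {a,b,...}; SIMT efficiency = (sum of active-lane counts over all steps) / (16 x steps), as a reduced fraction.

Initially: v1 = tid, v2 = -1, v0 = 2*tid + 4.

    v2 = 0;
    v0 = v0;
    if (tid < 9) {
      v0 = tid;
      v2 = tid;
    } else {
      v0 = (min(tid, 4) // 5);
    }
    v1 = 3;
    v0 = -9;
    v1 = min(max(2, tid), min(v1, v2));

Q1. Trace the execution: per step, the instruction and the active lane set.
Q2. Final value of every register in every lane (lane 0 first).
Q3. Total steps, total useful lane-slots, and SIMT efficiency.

step 0: v2 <- 0                      {0,1,2,3,4,5,6,7,8,9,10,11,12,13,14,15}
step 1: v0 <- v0                     {0,1,2,3,4,5,6,7,8,9,10,11,12,13,14,15}
step 2: eval (tid < 9)               {0,1,2,3,4,5,6,7,8,9,10,11,12,13,14,15}
step 3: v0 <- tid                    {0,1,2,3,4,5,6,7,8}
step 4: v2 <- tid                    {0,1,2,3,4,5,6,7,8}
step 5: v0 <- (min(tid, 4) // 5)     {9,10,11,12,13,14,15}
step 6: v1 <- 3                      {0,1,2,3,4,5,6,7,8,9,10,11,12,13,14,15}
step 7: v0 <- -9                     {0,1,2,3,4,5,6,7,8,9,10,11,12,13,14,15}
step 8: v1 <- min(max(2, tid), min(v1, v2)) {0,1,2,3,4,5,6,7,8,9,10,11,12,13,14,15}

Answer: 9 steps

v1: 0,1,2,3,3,3,3,3,3,0,0,0,0,0,0,0
v2: 0,1,2,3,4,5,6,7,8,0,0,0,0,0,0,0
v0: -9,-9,-9,-9,-9,-9,-9,-9,-9,-9,-9,-9,-9,-9,-9,-9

steps = 9; useful = 121; efficiency = 121/144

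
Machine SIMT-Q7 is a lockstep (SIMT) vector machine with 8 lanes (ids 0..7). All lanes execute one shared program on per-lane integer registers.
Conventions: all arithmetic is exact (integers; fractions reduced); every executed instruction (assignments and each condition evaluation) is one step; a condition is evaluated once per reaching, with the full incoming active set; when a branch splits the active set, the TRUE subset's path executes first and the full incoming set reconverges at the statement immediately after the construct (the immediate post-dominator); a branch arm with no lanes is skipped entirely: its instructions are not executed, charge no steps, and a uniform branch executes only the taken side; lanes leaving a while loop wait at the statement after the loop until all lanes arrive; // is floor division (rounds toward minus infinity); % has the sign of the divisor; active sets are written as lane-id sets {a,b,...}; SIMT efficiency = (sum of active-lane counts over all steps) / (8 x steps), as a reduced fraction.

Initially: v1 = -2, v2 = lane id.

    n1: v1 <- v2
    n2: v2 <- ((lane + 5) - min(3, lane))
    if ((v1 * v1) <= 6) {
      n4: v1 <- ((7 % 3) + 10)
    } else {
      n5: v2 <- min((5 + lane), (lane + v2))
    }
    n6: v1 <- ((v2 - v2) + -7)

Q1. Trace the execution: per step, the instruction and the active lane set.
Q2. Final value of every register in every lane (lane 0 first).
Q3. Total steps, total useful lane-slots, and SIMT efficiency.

step 0: v1 <- v2                     {0,1,2,3,4,5,6,7}
step 1: v2 <- ((lane + 5) - min(3, lane)) {0,1,2,3,4,5,6,7}
step 2: eval ((v1 * v1) <= 6)        {0,1,2,3,4,5,6,7}
step 3: v1 <- ((7 % 3) + 10)         {0,1,2}
step 4: v2 <- min((5 + lane), (lane + v2)) {3,4,5,6,7}
step 5: v1 <- ((v2 - v2) + -7)       {0,1,2,3,4,5,6,7}

Answer: 6 steps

v1: -7,-7,-7,-7,-7,-7,-7,-7
v2: 5,5,5,8,9,10,11,12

steps = 6; useful = 40; efficiency = 40/48 = 5/6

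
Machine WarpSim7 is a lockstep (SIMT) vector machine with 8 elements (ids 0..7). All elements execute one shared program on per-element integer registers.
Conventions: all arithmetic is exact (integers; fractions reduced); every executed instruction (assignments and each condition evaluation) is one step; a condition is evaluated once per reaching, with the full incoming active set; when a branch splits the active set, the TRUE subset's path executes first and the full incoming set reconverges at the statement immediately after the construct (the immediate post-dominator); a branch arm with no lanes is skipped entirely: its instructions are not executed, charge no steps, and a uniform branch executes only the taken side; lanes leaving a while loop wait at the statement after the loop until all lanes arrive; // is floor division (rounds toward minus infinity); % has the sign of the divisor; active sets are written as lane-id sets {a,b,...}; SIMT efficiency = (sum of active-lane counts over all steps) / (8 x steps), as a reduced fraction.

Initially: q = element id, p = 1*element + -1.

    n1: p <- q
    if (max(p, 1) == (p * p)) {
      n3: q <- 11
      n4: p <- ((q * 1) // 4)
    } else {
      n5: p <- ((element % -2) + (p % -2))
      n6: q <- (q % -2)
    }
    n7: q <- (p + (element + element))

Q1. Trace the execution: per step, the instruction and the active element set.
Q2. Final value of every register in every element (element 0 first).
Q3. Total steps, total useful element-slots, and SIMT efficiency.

step 0: p <- q                       {0,1,2,3,4,5,6,7}
step 1: eval (max(p, 1) == (p * p))  {0,1,2,3,4,5,6,7}
step 2: q <- 11                      {1}
step 3: p <- ((q * 1) // 4)          {1}
step 4: p <- ((element % -2) + (p % -2)) {0,2,3,4,5,6,7}
step 5: q <- (q % -2)                {0,2,3,4,5,6,7}
step 6: q <- (p + (element + element)) {0,1,2,3,4,5,6,7}

Answer: 7 steps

q: 0,4,4,4,8,8,12,12
p: 0,2,0,-2,0,-2,0,-2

steps = 7; useful = 40; efficiency = 40/56 = 5/7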